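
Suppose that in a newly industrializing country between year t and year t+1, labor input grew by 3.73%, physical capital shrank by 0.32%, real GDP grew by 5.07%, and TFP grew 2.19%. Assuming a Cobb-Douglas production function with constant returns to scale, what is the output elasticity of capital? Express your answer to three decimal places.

gY = gA + α·gK + (1−α)·gL, so gY − gA − gL = α(gK − gL).
5.07 − 2.19 − 3.73 = α × (-0.32 − 3.73).
-0.85 = -4.05 α, so α = 0.20988.

The output elasticity of capital is 0.210.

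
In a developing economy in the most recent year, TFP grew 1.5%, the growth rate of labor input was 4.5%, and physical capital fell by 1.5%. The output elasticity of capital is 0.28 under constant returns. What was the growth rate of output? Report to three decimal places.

Output growth was 4.320%.

Labor's share = 1 − 0.28 = 0.72.
Physical capital: 0.28 × (-1.5) = -0.42 pp.
Labor input: 0.72 × 4.5 = 3.24 pp.
Output growth = 1.5 + 2.82 = 4.32%.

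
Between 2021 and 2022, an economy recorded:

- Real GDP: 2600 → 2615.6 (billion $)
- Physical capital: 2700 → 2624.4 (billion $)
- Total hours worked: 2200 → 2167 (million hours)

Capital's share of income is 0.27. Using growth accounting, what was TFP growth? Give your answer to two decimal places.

Real GDP growth = (2615.6 − 2600) / 2600 = 0.6%.
Physical capital growth = (2624.4 − 2700) / 2700 = -2.8%.
Total hours worked growth = (2167 − 2200) / 2200 = -1.5%.
Labor's share = 1 − 0.27 = 0.73.
Physical capital: 0.27 × (-2.8) = -0.756 pp.
Total hours worked: 0.73 × (-1.5) = -1.095 pp.
TFP growth = 0.6 + 1.851 = 2.451%.

TFP grew 2.45%.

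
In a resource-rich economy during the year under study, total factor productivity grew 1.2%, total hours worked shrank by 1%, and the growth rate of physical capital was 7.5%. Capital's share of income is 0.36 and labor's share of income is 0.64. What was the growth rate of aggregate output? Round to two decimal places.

Labor's share = 1 − 0.36 = 0.64.
Physical capital: 0.36 × 7.5 = 2.7 pp.
Total hours worked: 0.64 × (-1) = -0.64 pp.
Output growth = 1.2 + 2.06 = 3.26%.

3.26%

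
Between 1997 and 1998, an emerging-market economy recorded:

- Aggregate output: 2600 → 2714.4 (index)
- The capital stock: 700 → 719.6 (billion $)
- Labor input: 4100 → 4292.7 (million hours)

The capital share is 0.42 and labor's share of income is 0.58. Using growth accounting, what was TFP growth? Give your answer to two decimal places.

Aggregate output growth = (2714.4 − 2600) / 2600 = 4.4%.
The capital stock growth = (719.6 − 700) / 700 = 2.8%.
Labor input growth = (4292.7 − 4100) / 4100 = 4.7%.
Labor's share = 1 − 0.42 = 0.58.
The capital stock: 0.42 × 2.8 = 1.176 pp.
Labor input: 0.58 × 4.7 = 2.726 pp.
TFP growth = 4.4 − 3.902 = 0.498%.

TFP grew 0.50%.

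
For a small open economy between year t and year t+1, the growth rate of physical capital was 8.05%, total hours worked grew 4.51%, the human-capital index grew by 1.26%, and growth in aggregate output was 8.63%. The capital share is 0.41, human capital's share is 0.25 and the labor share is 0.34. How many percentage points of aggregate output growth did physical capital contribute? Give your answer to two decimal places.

Contribution = share × growth = 0.41 × 8.05 = 3.3005 pp.

3.30 pp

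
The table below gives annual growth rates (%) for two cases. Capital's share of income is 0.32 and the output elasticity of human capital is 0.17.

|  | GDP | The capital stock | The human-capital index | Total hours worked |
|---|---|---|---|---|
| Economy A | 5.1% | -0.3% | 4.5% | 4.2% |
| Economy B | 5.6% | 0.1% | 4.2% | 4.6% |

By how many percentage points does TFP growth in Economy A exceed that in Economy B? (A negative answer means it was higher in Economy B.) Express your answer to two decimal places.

Labor's share = 1 − 0.32 − 0.17 = 0.51.
Economy A: TFP = 5.1 + 0.096 − 0.765 − 2.142 = 2.289%.
Economy B: TFP = 5.6 − 0.032 − 0.714 − 2.346 = 2.508%.
Difference = 2.289 − (2.508) = -0.219 pp.

-0.22 percentage points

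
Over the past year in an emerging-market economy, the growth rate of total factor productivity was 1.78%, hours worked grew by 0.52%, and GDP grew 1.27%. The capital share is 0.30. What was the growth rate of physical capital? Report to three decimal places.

Labor's share = 1 − 0.3 = 0.7.
gY = gA + 0.7×0.52 + 0.3×g.
0.3×g = 1.27 − 1.78 − 0.364 = -0.874.
g = -0.874 / 0.3 = -2.91333%.

-2.913%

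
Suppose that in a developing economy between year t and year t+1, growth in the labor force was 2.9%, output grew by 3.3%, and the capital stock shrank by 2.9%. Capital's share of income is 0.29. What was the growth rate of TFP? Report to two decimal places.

2.08%

Labor's share = 1 − 0.29 = 0.71.
The capital stock: 0.29 × (-2.9) = -0.841 pp.
The labor force: 0.71 × 2.9 = 2.059 pp.
TFP growth = 3.3 − 1.218 = 2.082%.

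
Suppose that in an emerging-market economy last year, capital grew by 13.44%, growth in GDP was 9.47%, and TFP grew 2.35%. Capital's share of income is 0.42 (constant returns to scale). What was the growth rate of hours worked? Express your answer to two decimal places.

Labor's share = 1 − 0.42 = 0.58.
gY = gA + 0.42×13.44 + 0.58×g.
0.58×g = 9.47 − 2.35 − 5.6448 = 1.4752.
g = 1.4752 / 0.58 = 2.5434%.

Hours worked growth was 2.54%.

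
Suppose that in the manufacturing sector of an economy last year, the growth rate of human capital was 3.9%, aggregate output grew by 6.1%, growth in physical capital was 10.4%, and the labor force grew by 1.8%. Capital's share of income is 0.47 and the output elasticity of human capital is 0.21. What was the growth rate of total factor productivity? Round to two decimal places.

-0.18%

Labor's share = 1 − 0.47 − 0.21 = 0.32.
Physical capital: 0.47 × 10.4 = 4.888 pp.
Human capital: 0.21 × 3.9 = 0.819 pp.
The labor force: 0.32 × 1.8 = 0.576 pp.
TFP growth = 6.1 − 6.283 = -0.183%.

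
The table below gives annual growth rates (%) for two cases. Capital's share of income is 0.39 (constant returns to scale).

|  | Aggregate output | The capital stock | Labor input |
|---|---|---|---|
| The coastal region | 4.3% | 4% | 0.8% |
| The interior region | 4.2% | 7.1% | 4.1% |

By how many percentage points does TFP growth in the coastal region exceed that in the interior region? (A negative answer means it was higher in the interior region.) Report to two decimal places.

Labor's share = 1 − 0.39 = 0.61.
The coastal region: TFP = 4.3 − 1.56 − 0.488 = 2.252%.
The interior region: TFP = 4.2 − 2.769 − 2.501 = -1.07%.
Difference = 2.252 − (-1.07) = 3.322 pp.

3.32 percentage points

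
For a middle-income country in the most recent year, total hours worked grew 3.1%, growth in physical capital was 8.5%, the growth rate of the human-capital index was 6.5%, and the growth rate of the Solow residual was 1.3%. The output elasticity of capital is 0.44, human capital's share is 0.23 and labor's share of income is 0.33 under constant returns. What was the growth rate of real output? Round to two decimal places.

Real output growth was 7.56%.

Labor's share = 1 − 0.44 − 0.23 = 0.33.
Physical capital: 0.44 × 8.5 = 3.74 pp.
The human-capital index: 0.23 × 6.5 = 1.495 pp.
Total hours worked: 0.33 × 3.1 = 1.023 pp.
Output growth = 1.3 + 6.258 = 7.558%.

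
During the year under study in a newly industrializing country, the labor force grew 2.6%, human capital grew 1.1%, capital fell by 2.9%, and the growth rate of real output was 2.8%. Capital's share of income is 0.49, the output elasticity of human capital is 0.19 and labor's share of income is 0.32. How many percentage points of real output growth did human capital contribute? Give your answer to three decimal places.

Contribution = share × growth = 0.19 × 1.1 = 0.209 pp.

0.209 percentage points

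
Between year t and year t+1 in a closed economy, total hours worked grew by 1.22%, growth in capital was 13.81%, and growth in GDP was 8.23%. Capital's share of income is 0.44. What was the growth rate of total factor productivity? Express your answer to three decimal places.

Labor's share = 1 − 0.44 = 0.56.
Capital: 0.44 × 13.81 = 6.0764 pp.
Total hours worked: 0.56 × 1.22 = 0.6832 pp.
TFP growth = 8.23 − 6.7596 = 1.4704%.

Total factor productivity grew 1.470%.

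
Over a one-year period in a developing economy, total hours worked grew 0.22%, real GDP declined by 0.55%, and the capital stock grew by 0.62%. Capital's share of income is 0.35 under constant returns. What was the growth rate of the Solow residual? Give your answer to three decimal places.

-0.910%

Labor's share = 1 − 0.35 = 0.65.
The capital stock: 0.35 × 0.62 = 0.217 pp.
Total hours worked: 0.65 × 0.22 = 0.143 pp.
TFP growth = -0.55 − 0.36 = -0.91%.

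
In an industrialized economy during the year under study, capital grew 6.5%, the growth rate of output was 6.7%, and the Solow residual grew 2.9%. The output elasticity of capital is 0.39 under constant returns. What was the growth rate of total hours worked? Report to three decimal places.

Total hours worked grew 2.074%.

Labor's share = 1 − 0.39 = 0.61.
gY = gA + 0.39×6.5 + 0.61×g.
0.61×g = 6.7 − 2.9 − 2.535 = 1.265.
g = 1.265 / 0.61 = 2.07377%.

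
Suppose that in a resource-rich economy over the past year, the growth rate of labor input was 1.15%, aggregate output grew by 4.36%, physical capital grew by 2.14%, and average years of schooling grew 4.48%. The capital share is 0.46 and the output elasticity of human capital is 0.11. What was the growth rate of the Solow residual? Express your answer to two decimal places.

Labor's share = 1 − 0.46 − 0.11 = 0.43.
Physical capital: 0.46 × 2.14 = 0.9844 pp.
Average years of schooling: 0.11 × 4.48 = 0.4928 pp.
Labor input: 0.43 × 1.15 = 0.4945 pp.
TFP growth = 4.36 − 1.9717 = 2.3883%.

The Solow residual growth was 2.39%.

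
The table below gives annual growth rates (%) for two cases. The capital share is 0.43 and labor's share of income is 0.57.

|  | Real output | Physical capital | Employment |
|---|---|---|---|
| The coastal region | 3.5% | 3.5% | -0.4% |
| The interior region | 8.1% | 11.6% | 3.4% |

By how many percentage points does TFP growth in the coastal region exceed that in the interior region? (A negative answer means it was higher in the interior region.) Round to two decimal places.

Labor's share = 1 − 0.43 = 0.57.
The coastal region: TFP = 3.5 − 1.505 + 0.228 = 2.223%.
The interior region: TFP = 8.1 − 4.988 − 1.938 = 1.174%.
Difference = 2.223 − (1.174) = 1.049 pp.

1.05 percentage points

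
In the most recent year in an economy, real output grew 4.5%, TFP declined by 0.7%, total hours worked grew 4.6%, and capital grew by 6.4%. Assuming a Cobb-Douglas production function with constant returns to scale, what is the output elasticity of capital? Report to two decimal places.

The output elasticity of capital is 0.33.

gY = gA + α·gK + (1−α)·gL, so gY − gA − gL = α(gK − gL).
4.5 + 0.7 − 4.6 = α × (6.4 − 4.6).
0.6 = 1.8 α, so α = 0.3333.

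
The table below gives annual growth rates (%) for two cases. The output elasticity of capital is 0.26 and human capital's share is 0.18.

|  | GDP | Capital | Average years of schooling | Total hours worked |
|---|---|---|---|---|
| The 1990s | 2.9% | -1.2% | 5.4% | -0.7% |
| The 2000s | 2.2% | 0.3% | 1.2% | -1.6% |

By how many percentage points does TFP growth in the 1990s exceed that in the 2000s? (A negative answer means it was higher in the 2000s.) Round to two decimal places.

Labor's share = 1 − 0.26 − 0.18 = 0.56.
The 1990s: TFP = 2.9 + 0.312 − 0.972 + 0.392 = 2.632%.
The 2000s: TFP = 2.2 − 0.078 − 0.216 + 0.896 = 2.802%.
Difference = 2.632 − (2.802) = -0.17 pp.

-0.17 percentage points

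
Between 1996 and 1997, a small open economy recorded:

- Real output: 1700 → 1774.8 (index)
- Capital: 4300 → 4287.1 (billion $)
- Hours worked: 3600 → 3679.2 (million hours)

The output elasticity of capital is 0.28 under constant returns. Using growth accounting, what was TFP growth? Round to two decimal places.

2.90%

Real output growth = (1774.8 − 1700) / 1700 = 4.4%.
Capital growth = (4287.1 − 4300) / 4300 = -0.3%.
Hours worked growth = (3679.2 − 3600) / 3600 = 2.2%.
Labor's share = 1 − 0.28 = 0.72.
Capital: 0.28 × (-0.3) = -0.084 pp.
Hours worked: 0.72 × 2.2 = 1.584 pp.
TFP growth = 4.4 − 1.5 = 2.9%.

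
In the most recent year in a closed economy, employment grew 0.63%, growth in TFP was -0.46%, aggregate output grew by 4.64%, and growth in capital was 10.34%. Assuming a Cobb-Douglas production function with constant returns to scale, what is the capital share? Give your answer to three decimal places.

gY = gA + α·gK + (1−α)·gL, so gY − gA − gL = α(gK − gL).
4.64 + 0.46 − 0.63 = α × (10.34 − 0.63).
4.47 = 9.71 α, so α = 0.46035.

α = 0.460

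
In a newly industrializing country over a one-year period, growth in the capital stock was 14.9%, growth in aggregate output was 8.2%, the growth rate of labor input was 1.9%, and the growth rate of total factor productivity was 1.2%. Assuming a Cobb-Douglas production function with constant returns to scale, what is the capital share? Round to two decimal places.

gY = gA + α·gK + (1−α)·gL, so gY − gA − gL = α(gK − gL).
8.2 − 1.2 − 1.9 = α × (14.9 − 1.9).
5.1 = 13 α, so α = 0.3923.

α = 0.39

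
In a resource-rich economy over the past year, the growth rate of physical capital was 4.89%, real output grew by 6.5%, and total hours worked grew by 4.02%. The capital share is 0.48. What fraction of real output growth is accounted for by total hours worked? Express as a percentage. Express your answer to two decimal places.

Labor's share = 1 − 0.48 = 0.52.
Total hours worked contributed 0.52 × 4.02 = 2.0904 pp.
Share of growth = 2.0904 / 6.5 × 100 = 32.16%.

Total hours worked accounted for 32.16% of growth.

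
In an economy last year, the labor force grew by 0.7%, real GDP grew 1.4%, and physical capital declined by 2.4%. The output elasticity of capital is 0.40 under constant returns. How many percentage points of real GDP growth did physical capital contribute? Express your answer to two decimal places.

-0.96 percentage points

Contribution = share × growth = 0.4 × (-2.4) = -0.96 pp.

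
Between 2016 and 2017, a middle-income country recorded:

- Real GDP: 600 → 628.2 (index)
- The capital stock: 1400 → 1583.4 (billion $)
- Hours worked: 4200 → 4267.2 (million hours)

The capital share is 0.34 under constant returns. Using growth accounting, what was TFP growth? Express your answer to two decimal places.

-0.81%

Real GDP growth = (628.2 − 600) / 600 = 4.7%.
The capital stock growth = (1583.4 − 1400) / 1400 = 13.1%.
Hours worked growth = (4267.2 − 4200) / 4200 = 1.6%.
Labor's share = 1 − 0.34 = 0.66.
The capital stock: 0.34 × 13.1 = 4.454 pp.
Hours worked: 0.66 × 1.6 = 1.056 pp.
TFP growth = 4.7 − 5.51 = -0.81%.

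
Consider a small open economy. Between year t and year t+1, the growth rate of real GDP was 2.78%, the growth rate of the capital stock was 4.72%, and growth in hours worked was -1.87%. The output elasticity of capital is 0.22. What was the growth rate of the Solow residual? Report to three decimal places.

The Solow residual growth was 3.200%.

Labor's share = 1 − 0.22 = 0.78.
The capital stock: 0.22 × 4.72 = 1.0384 pp.
Hours worked: 0.78 × (-1.87) = -1.4586 pp.
TFP growth = 2.78 + 0.4202 = 3.2002%.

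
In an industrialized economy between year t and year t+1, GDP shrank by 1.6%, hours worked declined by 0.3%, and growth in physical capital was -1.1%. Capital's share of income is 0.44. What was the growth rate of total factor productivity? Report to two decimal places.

Labor's share = 1 − 0.44 = 0.56.
Physical capital: 0.44 × (-1.1) = -0.484 pp.
Hours worked: 0.56 × (-0.3) = -0.168 pp.
TFP growth = -1.6 + 0.652 = -0.948%.

-0.95%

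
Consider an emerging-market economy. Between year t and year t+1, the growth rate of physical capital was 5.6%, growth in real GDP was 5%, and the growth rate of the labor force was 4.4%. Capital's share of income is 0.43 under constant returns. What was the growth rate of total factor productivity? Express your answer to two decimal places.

Labor's share = 1 − 0.43 = 0.57.
Physical capital: 0.43 × 5.6 = 2.408 pp.
The labor force: 0.57 × 4.4 = 2.508 pp.
TFP growth = 5 − 4.916 = 0.084%.

Total factor productivity grew 0.08%.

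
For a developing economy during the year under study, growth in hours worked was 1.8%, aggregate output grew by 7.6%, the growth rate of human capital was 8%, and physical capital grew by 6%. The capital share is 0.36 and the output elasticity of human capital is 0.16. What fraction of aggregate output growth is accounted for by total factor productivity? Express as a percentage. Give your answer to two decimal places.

Total factor productivity accounted for 43.37% of growth.

Labor's share = 1 − 0.36 − 0.16 = 0.48.
Physical capital: 0.36 × 6 = 2.16 pp.
Human capital: 0.16 × 8 = 1.28 pp.
Hours worked: 0.48 × 1.8 = 0.864 pp.
TFP growth = 7.6 − 4.304 = 3.296%.
TFP share of growth = 3.296 / 7.6 × 100 = 43.3684%.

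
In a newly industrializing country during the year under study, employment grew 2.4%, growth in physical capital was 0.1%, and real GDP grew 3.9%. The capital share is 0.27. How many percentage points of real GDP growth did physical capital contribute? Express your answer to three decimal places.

Contribution = share × growth = 0.27 × 0.1 = 0.027 pp.

0.027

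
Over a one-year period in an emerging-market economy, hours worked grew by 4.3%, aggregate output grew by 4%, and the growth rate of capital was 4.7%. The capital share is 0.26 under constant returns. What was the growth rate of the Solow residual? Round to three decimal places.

-0.404%

Labor's share = 1 − 0.26 = 0.74.
Capital: 0.26 × 4.7 = 1.222 pp.
Hours worked: 0.74 × 4.3 = 3.182 pp.
TFP growth = 4 − 4.404 = -0.404%.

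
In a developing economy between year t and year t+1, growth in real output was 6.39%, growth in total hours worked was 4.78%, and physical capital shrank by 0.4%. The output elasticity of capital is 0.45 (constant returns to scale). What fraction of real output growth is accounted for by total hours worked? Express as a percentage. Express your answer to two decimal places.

Labor's share = 1 − 0.45 = 0.55.
Total hours worked contributed 0.55 × 4.78 = 2.629 pp.
Share of growth = 2.629 / 6.39 × 100 = 41.1424%.

Total hours worked accounted for 41.14% of growth.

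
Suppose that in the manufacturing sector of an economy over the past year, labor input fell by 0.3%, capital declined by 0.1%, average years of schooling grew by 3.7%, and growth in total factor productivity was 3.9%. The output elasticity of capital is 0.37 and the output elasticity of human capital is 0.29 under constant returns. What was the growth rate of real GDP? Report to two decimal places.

4.83%

Labor's share = 1 − 0.37 − 0.29 = 0.34.
Capital: 0.37 × (-0.1) = -0.037 pp.
Average years of schooling: 0.29 × 3.7 = 1.073 pp.
Labor input: 0.34 × (-0.3) = -0.102 pp.
Output growth = 3.9 + 0.934 = 4.834%.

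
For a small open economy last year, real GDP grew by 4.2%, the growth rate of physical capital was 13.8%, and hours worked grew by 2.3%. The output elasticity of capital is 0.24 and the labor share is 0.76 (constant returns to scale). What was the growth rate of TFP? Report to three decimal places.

-0.860%

Labor's share = 1 − 0.24 = 0.76.
Physical capital: 0.24 × 13.8 = 3.312 pp.
Hours worked: 0.76 × 2.3 = 1.748 pp.
TFP growth = 4.2 − 5.06 = -0.86%.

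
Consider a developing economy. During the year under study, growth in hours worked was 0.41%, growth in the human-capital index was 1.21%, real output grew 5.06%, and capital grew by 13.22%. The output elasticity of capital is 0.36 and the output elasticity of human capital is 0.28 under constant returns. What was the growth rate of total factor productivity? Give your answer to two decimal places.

Labor's share = 1 − 0.36 − 0.28 = 0.36.
Capital: 0.36 × 13.22 = 4.7592 pp.
The human-capital index: 0.28 × 1.21 = 0.3388 pp.
Hours worked: 0.36 × 0.41 = 0.1476 pp.
TFP growth = 5.06 − 5.2456 = -0.1856%.

-0.19%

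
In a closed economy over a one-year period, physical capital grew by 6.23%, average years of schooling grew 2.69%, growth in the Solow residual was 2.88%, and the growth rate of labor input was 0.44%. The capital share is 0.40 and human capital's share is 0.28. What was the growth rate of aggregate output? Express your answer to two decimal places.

Labor's share = 1 − 0.4 − 0.28 = 0.32.
Physical capital: 0.4 × 6.23 = 2.492 pp.
Average years of schooling: 0.28 × 2.69 = 0.7532 pp.
Labor input: 0.32 × 0.44 = 0.1408 pp.
Output growth = 2.88 + 3.386 = 6.266%.

Aggregate output grew 6.27%.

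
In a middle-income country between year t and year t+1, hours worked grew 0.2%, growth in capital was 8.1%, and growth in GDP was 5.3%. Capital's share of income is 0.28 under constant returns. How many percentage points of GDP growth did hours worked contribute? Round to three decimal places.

Labor's share = 1 − 0.28 = 0.72.
Contribution = share × growth = 0.72 × 0.2 = 0.144 pp.

0.144 percentage points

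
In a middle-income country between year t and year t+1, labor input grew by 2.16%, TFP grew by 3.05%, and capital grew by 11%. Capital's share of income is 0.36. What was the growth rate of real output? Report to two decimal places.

Labor's share = 1 − 0.36 = 0.64.
Capital: 0.36 × 11 = 3.96 pp.
Labor input: 0.64 × 2.16 = 1.3824 pp.
Output growth = 3.05 + 5.3424 = 8.3924%.

8.39%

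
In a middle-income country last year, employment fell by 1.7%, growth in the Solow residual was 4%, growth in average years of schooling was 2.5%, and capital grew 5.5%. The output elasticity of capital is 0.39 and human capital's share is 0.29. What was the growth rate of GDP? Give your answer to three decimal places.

6.326%

Labor's share = 1 − 0.39 − 0.29 = 0.32.
Capital: 0.39 × 5.5 = 2.145 pp.
Average years of schooling: 0.29 × 2.5 = 0.725 pp.
Employment: 0.32 × (-1.7) = -0.544 pp.
Output growth = 4 + 2.326 = 6.326%.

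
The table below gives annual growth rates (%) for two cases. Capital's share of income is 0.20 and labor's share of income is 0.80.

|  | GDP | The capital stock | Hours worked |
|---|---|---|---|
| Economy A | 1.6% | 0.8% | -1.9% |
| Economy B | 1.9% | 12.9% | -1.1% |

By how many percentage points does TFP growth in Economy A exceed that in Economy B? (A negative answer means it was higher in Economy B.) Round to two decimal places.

Labor's share = 1 − 0.2 = 0.8.
Economy A: TFP = 1.6 − 0.16 + 1.52 = 2.96%.
Economy B: TFP = 1.9 − 2.58 + 0.88 = 0.2%.
Difference = 2.96 − (0.2) = 2.76 pp.

2.76 percentage points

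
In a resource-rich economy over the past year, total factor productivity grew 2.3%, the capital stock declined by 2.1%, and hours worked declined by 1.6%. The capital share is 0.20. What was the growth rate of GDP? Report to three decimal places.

GDP growth was 0.600%.

Labor's share = 1 − 0.2 = 0.8.
The capital stock: 0.2 × (-2.1) = -0.42 pp.
Hours worked: 0.8 × (-1.6) = -1.28 pp.
Output growth = 2.3 + (-1.7) = 0.6%.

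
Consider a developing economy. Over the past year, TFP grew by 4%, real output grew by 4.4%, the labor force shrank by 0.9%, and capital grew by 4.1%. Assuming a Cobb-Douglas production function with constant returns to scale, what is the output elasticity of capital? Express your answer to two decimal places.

α = 0.26

gY = gA + α·gK + (1−α)·gL, so gY − gA − gL = α(gK − gL).
4.4 − 4 + 0.9 = α × (4.1 − (-0.9)).
1.3 = 5 α, so α = 0.26.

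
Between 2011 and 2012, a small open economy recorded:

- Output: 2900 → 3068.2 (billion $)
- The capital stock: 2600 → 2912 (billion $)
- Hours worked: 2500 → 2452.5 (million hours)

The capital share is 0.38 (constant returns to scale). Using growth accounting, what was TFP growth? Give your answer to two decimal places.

Output growth = (3068.2 − 2900) / 2900 = 5.8%.
The capital stock growth = (2912 − 2600) / 2600 = 12%.
Hours worked growth = (2452.5 − 2500) / 2500 = -1.9%.
Labor's share = 1 − 0.38 = 0.62.
The capital stock: 0.38 × 12 = 4.56 pp.
Hours worked: 0.62 × (-1.9) = -1.178 pp.
TFP growth = 5.8 − 3.382 = 2.418%.

2.42%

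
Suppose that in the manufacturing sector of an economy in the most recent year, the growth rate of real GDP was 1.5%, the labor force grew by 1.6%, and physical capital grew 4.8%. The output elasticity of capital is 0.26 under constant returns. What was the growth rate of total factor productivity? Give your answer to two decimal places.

-0.93%

Labor's share = 1 − 0.26 = 0.74.
Physical capital: 0.26 × 4.8 = 1.248 pp.
The labor force: 0.74 × 1.6 = 1.184 pp.
TFP growth = 1.5 − 2.432 = -0.932%.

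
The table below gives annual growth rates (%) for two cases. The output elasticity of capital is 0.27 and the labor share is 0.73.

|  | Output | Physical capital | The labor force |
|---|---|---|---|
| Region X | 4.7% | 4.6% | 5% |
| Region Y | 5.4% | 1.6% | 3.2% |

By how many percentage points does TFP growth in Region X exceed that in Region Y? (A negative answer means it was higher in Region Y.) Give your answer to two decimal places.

-2.82 percentage points

Labor's share = 1 − 0.27 = 0.73.
Region X: TFP = 4.7 − 1.242 − 3.65 = -0.192%.
Region Y: TFP = 5.4 − 0.432 − 2.336 = 2.632%.
Difference = -0.192 − (2.632) = -2.824 pp.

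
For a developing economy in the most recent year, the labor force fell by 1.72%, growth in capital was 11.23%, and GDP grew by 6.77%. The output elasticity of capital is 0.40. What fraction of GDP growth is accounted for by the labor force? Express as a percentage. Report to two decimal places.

The labor force accounted for -15.24% of growth.

Labor's share = 1 − 0.4 = 0.6.
The labor force contributed 0.6 × (-1.72) = -1.032 pp.
Share of growth = -1.032 / 6.77 × 100 = -15.2437%.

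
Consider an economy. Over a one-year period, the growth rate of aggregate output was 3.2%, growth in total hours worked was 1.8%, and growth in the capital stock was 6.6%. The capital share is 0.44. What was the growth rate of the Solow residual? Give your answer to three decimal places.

-0.712%

Labor's share = 1 − 0.44 = 0.56.
The capital stock: 0.44 × 6.6 = 2.904 pp.
Total hours worked: 0.56 × 1.8 = 1.008 pp.
TFP growth = 3.2 − 3.912 = -0.712%.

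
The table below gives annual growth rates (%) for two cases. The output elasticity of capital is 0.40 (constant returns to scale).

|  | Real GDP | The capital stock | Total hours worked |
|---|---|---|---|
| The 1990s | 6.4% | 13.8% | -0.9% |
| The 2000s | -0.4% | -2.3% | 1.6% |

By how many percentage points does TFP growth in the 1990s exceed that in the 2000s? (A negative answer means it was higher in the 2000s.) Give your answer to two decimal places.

1.86 percentage points

Labor's share = 1 − 0.4 = 0.6.
The 1990s: TFP = 6.4 − 5.52 + 0.54 = 1.42%.
The 2000s: TFP = -0.4 + 0.92 − 0.96 = -0.44%.
Difference = 1.42 − (-0.44) = 1.86 pp.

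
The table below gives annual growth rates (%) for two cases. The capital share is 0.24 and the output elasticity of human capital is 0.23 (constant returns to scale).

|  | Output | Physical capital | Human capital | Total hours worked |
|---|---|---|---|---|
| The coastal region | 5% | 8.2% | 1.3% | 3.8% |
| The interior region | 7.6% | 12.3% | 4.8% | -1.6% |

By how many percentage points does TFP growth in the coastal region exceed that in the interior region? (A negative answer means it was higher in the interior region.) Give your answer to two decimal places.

-3.67 percentage points

Labor's share = 1 − 0.24 − 0.23 = 0.53.
The coastal region: TFP = 5 − 1.968 − 0.299 − 2.014 = 0.719%.
The interior region: TFP = 7.6 − 2.952 − 1.104 + 0.848 = 4.392%.
Difference = 0.719 − (4.392) = -3.673 pp.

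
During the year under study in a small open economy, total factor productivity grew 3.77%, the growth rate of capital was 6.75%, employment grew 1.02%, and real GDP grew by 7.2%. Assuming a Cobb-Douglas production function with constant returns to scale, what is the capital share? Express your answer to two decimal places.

gY = gA + α·gK + (1−α)·gL, so gY − gA − gL = α(gK − gL).
7.2 − 3.77 − 1.02 = α × (6.75 − 1.02).
2.41 = 5.73 α, so α = 0.4206.

0.42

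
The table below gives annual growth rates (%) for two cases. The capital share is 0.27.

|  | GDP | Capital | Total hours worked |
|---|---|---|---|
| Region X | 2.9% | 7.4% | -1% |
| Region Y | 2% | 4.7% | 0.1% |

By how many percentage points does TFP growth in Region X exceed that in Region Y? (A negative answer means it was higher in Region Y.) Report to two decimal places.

0.97 percentage points

Labor's share = 1 − 0.27 = 0.73.
Region X: TFP = 2.9 − 1.998 + 0.73 = 1.632%.
Region Y: TFP = 2 − 1.269 − 0.073 = 0.658%.
Difference = 1.632 − (0.658) = 0.974 pp.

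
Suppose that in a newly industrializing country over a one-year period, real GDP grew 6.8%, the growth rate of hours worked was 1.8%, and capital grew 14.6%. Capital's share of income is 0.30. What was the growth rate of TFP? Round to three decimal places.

TFP grew 1.160%.

Labor's share = 1 − 0.3 = 0.7.
Capital: 0.3 × 14.6 = 4.38 pp.
Hours worked: 0.7 × 1.8 = 1.26 pp.
TFP growth = 6.8 − 5.64 = 1.16%.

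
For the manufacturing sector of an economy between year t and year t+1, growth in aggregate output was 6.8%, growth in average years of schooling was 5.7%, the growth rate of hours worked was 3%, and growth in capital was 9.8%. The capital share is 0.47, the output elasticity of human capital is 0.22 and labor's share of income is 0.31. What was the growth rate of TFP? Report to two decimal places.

Labor's share = 1 − 0.47 − 0.22 = 0.31.
Capital: 0.47 × 9.8 = 4.606 pp.
Average years of schooling: 0.22 × 5.7 = 1.254 pp.
Hours worked: 0.31 × 3 = 0.93 pp.
TFP growth = 6.8 − 6.79 = 0.01%.

0.01%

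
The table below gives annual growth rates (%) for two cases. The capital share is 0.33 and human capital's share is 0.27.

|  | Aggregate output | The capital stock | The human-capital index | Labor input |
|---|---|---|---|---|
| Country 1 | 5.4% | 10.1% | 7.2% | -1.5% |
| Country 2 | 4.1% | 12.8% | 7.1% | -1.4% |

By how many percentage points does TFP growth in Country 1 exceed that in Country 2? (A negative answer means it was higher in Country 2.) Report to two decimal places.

2.20 percentage points

Labor's share = 1 − 0.33 − 0.27 = 0.4.
Country 1: TFP = 5.4 − 3.333 − 1.944 + 0.6 = 0.723%.
Country 2: TFP = 4.1 − 4.224 − 1.917 + 0.56 = -1.481%.
Difference = 0.723 − (-1.481) = 2.204 pp.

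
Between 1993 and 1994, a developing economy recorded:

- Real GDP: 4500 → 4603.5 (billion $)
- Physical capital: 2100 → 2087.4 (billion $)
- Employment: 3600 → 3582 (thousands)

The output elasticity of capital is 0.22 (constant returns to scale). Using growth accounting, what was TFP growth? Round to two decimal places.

TFP grew 2.82%.

Real GDP growth = (4603.5 − 4500) / 4500 = 2.3%.
Physical capital growth = (2087.4 − 2100) / 2100 = -0.6%.
Employment growth = (3582 − 3600) / 3600 = -0.5%.
Labor's share = 1 − 0.22 = 0.78.
Physical capital: 0.22 × (-0.6) = -0.132 pp.
Employment: 0.78 × (-0.5) = -0.39 pp.
TFP growth = 2.3 + 0.522 = 2.822%.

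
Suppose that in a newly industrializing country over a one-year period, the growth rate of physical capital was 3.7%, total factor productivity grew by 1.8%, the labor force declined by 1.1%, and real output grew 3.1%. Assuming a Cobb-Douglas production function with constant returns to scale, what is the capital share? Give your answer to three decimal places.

gY = gA + α·gK + (1−α)·gL, so gY − gA − gL = α(gK − gL).
3.1 − 1.8 + 1.1 = α × (3.7 − (-1.1)).
2.4 = 4.8 α, so α = 0.5.

α = 0.500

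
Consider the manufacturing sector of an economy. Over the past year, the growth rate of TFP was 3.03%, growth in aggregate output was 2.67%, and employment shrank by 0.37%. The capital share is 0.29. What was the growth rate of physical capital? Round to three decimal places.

Labor's share = 1 − 0.29 = 0.71.
gY = gA + 0.71×(-0.37) + 0.29×g.
0.29×g = 2.67 − 3.03 + 0.2627 = -0.0973.
g = -0.0973 / 0.29 = -0.33552%.

-0.336%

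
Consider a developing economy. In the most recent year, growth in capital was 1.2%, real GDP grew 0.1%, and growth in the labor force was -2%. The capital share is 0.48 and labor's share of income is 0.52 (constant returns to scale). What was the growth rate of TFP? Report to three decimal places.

0.564%

Labor's share = 1 − 0.48 = 0.52.
Capital: 0.48 × 1.2 = 0.576 pp.
The labor force: 0.52 × (-2) = -1.04 pp.
TFP growth = 0.1 + 0.464 = 0.564%.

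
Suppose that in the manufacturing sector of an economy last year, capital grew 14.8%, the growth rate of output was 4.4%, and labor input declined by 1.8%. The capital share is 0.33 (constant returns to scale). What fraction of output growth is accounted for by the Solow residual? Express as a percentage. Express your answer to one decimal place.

The Solow residual accounted for 16.4% of growth.

Labor's share = 1 − 0.33 = 0.67.
Capital: 0.33 × 14.8 = 4.884 pp.
Labor input: 0.67 × (-1.8) = -1.206 pp.
TFP growth = 4.4 − 3.678 = 0.722%.
TFP share of growth = 0.722 / 4.4 × 100 = 16.409%.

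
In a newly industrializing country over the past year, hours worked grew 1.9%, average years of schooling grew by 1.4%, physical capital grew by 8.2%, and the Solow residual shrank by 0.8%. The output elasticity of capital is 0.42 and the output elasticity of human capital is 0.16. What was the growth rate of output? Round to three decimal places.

Labor's share = 1 − 0.42 − 0.16 = 0.42.
Physical capital: 0.42 × 8.2 = 3.444 pp.
Average years of schooling: 0.16 × 1.4 = 0.224 pp.
Hours worked: 0.42 × 1.9 = 0.798 pp.
Output growth = -0.8 + 4.466 = 3.666%.

3.666%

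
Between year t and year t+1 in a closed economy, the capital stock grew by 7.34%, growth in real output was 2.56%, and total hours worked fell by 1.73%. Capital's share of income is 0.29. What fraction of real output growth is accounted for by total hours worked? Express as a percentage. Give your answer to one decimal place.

Total hours worked accounted for -48.0% of growth.

Labor's share = 1 − 0.29 = 0.71.
Total hours worked contributed 0.71 × (-1.73) = -1.2283 pp.
Share of growth = -1.2283 / 2.56 × 100 = -47.98%.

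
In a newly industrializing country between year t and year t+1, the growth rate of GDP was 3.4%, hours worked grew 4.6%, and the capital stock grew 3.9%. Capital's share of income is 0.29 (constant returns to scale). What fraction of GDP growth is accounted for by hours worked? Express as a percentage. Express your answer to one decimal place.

96.1%

Labor's share = 1 − 0.29 = 0.71.
Hours worked contributed 0.71 × 4.6 = 3.266 pp.
Share of growth = 3.266 / 3.4 × 100 = 96.059%.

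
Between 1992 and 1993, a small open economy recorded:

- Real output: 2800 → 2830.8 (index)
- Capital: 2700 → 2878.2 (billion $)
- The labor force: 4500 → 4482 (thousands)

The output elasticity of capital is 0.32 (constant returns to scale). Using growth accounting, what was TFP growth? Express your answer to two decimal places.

Real output growth = (2830.8 − 2800) / 2800 = 1.1%.
Capital growth = (2878.2 − 2700) / 2700 = 6.6%.
The labor force growth = (4482 − 4500) / 4500 = -0.4%.
Labor's share = 1 − 0.32 = 0.68.
Capital: 0.32 × 6.6 = 2.112 pp.
The labor force: 0.68 × (-0.4) = -0.272 pp.
TFP growth = 1.1 − 1.84 = -0.74%.

-0.74%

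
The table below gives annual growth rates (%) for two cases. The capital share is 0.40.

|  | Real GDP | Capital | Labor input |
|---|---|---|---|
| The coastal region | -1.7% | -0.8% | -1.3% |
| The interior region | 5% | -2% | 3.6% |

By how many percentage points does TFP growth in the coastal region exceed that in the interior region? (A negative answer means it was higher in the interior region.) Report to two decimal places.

-4.24 percentage points

Labor's share = 1 − 0.4 = 0.6.
The coastal region: TFP = -1.7 + 0.32 + 0.78 = -0.6%.
The interior region: TFP = 5 + 0.8 − 2.16 = 3.64%.
Difference = -0.6 − (3.64) = -4.24 pp.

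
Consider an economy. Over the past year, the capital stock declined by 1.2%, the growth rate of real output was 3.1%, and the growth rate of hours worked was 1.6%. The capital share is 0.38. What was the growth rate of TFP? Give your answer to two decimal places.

Labor's share = 1 − 0.38 = 0.62.
The capital stock: 0.38 × (-1.2) = -0.456 pp.
Hours worked: 0.62 × 1.6 = 0.992 pp.
TFP growth = 3.1 − 0.536 = 2.564%.

TFP grew 2.56%.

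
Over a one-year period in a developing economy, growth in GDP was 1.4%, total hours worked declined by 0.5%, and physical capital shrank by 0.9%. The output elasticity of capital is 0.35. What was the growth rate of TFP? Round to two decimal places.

TFP growth was 2.04%.

Labor's share = 1 − 0.35 = 0.65.
Physical capital: 0.35 × (-0.9) = -0.315 pp.
Total hours worked: 0.65 × (-0.5) = -0.325 pp.
TFP growth = 1.4 + 0.64 = 2.04%.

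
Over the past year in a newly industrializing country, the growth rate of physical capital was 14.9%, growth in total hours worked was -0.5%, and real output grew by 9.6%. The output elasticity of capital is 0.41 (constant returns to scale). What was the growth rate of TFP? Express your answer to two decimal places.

Labor's share = 1 − 0.41 = 0.59.
Physical capital: 0.41 × 14.9 = 6.109 pp.
Total hours worked: 0.59 × (-0.5) = -0.295 pp.
TFP growth = 9.6 − 5.814 = 3.786%.

TFP grew 3.79%.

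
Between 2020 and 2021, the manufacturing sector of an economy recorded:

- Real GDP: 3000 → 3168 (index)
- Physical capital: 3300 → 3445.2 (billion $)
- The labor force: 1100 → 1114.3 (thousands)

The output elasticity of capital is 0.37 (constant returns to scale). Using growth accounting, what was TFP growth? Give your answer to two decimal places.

Real GDP growth = (3168 − 3000) / 3000 = 5.6%.
Physical capital growth = (3445.2 − 3300) / 3300 = 4.4%.
The labor force growth = (1114.3 − 1100) / 1100 = 1.3%.
Labor's share = 1 − 0.37 = 0.63.
Physical capital: 0.37 × 4.4 = 1.628 pp.
The labor force: 0.63 × 1.3 = 0.819 pp.
TFP growth = 5.6 − 2.447 = 3.153%.

3.15%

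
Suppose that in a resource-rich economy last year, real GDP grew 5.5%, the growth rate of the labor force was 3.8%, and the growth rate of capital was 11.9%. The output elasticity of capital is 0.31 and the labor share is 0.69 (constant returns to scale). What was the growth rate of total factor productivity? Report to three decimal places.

Labor's share = 1 − 0.31 = 0.69.
Capital: 0.31 × 11.9 = 3.689 pp.
The labor force: 0.69 × 3.8 = 2.622 pp.
TFP growth = 5.5 − 6.311 = -0.811%.

-0.811%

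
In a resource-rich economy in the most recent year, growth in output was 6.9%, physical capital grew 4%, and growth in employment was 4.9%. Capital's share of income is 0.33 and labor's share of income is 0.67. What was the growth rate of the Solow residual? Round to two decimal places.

The Solow residual grew 2.30%.

Labor's share = 1 − 0.33 = 0.67.
Physical capital: 0.33 × 4 = 1.32 pp.
Employment: 0.67 × 4.9 = 3.283 pp.
TFP growth = 6.9 − 4.603 = 2.297%.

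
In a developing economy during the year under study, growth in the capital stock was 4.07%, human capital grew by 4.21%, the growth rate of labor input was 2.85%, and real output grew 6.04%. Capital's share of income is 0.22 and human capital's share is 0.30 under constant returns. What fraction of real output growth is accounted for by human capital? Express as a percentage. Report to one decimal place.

20.9%

Human capital contributed 0.3 × 4.21 = 1.263 pp.
Share of growth = 1.263 / 6.04 × 100 = 20.911%.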